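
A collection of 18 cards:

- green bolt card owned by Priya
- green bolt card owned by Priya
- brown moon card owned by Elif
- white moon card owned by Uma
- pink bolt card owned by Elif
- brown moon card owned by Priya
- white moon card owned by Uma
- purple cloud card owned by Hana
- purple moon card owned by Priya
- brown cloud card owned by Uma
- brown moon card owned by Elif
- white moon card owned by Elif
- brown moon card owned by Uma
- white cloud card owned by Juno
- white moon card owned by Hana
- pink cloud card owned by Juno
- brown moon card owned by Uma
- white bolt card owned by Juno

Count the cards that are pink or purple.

4

pink: 2; purple: 2; together 2 + 2 = 4.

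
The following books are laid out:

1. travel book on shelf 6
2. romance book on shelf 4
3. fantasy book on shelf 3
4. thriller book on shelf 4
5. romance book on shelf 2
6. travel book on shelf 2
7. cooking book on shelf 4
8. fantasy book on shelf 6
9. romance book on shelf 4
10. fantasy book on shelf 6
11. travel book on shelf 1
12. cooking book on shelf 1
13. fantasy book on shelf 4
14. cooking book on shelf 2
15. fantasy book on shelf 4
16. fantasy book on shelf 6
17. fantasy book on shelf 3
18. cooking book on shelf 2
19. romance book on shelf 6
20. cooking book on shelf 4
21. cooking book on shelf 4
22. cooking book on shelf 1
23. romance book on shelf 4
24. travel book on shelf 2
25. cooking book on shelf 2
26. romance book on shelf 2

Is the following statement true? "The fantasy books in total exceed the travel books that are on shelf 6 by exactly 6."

|fantasy books| = 7.
|travel books on shelf 6| = 1.
The claim requires 7 − 1 (= 6) to equal 6, which holds.

True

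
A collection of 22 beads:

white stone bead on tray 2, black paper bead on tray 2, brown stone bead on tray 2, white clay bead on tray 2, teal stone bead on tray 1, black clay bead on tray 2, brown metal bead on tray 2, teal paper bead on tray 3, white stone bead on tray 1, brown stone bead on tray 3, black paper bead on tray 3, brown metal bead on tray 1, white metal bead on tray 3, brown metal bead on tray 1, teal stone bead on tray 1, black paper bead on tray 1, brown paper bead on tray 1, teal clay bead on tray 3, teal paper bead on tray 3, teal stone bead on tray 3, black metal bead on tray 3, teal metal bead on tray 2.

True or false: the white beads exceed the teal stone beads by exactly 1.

|white beads| = 4.
|teal stone beads| = 3.
The claim requires 4 − 3 (= 1) to equal 1, which holds.

True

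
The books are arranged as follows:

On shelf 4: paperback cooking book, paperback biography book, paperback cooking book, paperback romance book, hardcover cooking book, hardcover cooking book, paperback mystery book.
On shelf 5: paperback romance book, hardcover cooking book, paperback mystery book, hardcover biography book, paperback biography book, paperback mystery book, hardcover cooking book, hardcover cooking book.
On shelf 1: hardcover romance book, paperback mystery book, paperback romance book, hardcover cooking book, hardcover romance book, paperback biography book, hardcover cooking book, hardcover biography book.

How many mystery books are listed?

4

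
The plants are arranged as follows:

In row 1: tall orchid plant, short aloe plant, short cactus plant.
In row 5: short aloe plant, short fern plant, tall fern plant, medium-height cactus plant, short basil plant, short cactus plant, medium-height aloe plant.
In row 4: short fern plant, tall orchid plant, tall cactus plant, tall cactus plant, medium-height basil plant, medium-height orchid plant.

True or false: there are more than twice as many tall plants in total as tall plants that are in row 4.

False

There are 5 tall plants.
There are 3 tall plants in row 4.
The claim requires 5 > 2 × 3 = 6, which does not hold.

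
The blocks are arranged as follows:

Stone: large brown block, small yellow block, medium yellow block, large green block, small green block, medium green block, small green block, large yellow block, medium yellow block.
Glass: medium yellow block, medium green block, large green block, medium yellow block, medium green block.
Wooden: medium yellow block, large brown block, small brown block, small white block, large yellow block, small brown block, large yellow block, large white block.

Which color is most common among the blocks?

Counts by color: yellow 9, green 7, brown 4, white 2.
The maximum is 9, held uniquely by yellow.

yellow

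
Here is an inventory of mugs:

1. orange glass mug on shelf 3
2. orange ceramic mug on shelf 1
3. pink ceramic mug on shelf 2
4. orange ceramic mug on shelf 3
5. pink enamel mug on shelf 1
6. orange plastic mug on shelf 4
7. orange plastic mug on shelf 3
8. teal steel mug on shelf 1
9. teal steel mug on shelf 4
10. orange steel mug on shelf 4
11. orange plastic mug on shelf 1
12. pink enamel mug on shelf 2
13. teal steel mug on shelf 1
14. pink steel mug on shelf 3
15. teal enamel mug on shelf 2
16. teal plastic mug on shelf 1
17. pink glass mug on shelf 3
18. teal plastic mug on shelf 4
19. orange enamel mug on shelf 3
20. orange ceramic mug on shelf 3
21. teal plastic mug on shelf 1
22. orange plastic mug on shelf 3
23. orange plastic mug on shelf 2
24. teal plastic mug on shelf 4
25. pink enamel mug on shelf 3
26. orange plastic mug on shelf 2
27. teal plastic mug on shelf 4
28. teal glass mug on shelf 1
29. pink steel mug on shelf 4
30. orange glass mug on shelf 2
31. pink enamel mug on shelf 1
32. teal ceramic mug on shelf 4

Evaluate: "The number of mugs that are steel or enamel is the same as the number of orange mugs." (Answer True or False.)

False

mugs that are steel or enamel: 12.
orange mugs: 13.
The claim requires 12 = 13, which does not hold.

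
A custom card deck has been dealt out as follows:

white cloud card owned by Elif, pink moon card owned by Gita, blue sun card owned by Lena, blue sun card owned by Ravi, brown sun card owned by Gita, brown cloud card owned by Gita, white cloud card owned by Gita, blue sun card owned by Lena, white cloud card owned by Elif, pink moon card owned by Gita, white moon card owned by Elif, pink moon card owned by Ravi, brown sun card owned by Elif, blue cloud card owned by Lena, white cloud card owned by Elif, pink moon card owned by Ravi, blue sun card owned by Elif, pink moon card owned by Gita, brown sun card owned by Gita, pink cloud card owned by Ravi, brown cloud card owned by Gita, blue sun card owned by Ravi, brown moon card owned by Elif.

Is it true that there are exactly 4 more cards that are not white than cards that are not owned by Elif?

cards that are not white: 18.
cards that are not owned by Elif: 16.
The claim requires 18 − 16 (= 2) to equal 4, which does not hold.

False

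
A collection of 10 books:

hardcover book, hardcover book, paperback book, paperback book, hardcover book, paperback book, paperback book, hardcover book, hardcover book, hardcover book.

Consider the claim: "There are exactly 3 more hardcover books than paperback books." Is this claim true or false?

False

hardcover books: 6.
paperback books: 4.
The claim requires 6 − 4 (= 2) to equal 3, which does not hold.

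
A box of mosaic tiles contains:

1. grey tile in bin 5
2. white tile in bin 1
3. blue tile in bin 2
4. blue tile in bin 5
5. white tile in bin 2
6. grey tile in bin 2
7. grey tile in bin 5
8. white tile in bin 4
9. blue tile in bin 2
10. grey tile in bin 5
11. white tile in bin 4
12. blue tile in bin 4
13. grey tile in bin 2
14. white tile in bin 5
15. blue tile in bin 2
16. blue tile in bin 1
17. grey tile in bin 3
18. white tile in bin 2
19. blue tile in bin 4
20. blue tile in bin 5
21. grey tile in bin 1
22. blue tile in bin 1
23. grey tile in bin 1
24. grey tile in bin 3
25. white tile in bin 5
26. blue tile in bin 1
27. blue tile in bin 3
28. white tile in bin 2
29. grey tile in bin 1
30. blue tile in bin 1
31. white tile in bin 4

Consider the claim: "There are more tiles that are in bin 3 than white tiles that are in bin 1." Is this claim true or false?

True

|tiles in bin 3| = 3.
|white tiles in bin 1| = 1.
The claim requires 3 > 1, which holds.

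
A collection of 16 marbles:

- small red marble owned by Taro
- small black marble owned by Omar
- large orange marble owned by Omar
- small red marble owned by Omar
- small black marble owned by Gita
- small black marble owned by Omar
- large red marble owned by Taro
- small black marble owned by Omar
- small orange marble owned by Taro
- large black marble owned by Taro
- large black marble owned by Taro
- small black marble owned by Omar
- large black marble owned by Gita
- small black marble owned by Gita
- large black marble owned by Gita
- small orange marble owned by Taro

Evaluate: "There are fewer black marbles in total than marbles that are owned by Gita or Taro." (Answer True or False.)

False

There are 10 black marbles.
Count of marbles owned by Gita or Taro: 10.
The claim requires 10 < 10, which does not hold.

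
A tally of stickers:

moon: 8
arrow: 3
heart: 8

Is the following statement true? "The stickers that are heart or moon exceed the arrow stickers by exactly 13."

True

|stickers that are heart or moon| = 16.
|arrow stickers| = 3.
The claim requires 16 − 3 (= 13) to equal 13, which holds.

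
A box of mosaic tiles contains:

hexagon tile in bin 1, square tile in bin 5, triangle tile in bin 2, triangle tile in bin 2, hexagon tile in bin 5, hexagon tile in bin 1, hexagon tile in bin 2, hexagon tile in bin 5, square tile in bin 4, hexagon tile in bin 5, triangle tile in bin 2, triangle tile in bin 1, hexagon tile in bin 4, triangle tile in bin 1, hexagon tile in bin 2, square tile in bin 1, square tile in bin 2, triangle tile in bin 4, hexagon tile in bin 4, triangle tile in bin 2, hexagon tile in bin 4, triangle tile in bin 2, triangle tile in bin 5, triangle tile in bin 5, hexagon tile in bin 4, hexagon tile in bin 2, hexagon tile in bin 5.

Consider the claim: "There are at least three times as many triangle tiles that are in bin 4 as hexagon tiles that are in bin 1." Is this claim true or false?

There is 1 triangle tile in bin 4.
There are 2 hexagon tiles in bin 1.
The claim requires 1 ≥ 3 × 2 = 6, which does not hold.

False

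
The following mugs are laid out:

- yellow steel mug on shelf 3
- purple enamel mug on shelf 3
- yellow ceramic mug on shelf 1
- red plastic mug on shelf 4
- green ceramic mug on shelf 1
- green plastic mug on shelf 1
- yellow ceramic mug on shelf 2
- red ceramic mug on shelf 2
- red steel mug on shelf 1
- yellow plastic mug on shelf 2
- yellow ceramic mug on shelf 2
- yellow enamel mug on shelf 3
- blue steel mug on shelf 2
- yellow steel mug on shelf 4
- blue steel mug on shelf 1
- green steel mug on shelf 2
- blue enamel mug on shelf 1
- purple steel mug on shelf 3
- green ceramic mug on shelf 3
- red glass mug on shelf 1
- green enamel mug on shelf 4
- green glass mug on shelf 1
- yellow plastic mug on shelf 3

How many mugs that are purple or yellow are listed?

purple: 2; yellow: 8; together 2 + 8 = 10.

10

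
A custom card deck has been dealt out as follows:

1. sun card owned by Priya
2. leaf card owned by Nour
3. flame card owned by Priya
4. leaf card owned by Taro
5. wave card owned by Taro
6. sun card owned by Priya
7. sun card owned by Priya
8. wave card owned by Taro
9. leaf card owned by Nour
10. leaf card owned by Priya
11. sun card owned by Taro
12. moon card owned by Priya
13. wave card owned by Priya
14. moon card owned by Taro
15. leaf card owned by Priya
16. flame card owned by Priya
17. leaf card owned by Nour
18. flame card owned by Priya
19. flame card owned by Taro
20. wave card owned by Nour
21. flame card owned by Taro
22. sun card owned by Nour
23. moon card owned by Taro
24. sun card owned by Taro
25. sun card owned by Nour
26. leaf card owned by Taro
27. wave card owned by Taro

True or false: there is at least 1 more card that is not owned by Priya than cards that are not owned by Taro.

True

cards that are not owned by Priya: 17.
cards that are not owned by Taro: 16.
The claim requires 17 − 16 = 1 ≥ 1, which holds.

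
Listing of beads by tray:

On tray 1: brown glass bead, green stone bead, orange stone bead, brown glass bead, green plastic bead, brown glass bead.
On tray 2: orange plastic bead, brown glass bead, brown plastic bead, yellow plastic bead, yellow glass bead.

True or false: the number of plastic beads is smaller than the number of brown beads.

There are 4 plastic beads.
There are 5 brown beads.
The claim requires 4 < 5, which holds.

True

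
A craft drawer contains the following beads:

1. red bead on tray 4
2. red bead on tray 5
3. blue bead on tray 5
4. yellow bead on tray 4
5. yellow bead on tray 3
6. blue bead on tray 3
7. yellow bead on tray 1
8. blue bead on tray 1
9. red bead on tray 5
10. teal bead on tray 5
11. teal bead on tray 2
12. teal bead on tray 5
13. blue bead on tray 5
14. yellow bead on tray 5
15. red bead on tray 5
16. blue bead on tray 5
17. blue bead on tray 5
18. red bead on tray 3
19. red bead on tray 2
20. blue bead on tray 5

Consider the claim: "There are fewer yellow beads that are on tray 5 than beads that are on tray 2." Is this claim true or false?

True

There is 1 yellow bead on tray 5.
There are 2 beads on tray 2.
The claim requires 1 < 2, which holds.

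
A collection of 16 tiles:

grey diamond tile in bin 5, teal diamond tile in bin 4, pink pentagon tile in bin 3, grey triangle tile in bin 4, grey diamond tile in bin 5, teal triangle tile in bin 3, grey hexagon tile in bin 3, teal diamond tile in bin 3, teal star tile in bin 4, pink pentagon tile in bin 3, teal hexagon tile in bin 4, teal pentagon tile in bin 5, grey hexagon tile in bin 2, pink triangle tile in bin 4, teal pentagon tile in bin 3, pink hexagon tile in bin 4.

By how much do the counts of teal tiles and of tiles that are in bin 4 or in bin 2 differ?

teal tiles: 7. tiles in bin 4 or in bin 2: 7.
|7 − 7| = 7 − 7 = 0.

0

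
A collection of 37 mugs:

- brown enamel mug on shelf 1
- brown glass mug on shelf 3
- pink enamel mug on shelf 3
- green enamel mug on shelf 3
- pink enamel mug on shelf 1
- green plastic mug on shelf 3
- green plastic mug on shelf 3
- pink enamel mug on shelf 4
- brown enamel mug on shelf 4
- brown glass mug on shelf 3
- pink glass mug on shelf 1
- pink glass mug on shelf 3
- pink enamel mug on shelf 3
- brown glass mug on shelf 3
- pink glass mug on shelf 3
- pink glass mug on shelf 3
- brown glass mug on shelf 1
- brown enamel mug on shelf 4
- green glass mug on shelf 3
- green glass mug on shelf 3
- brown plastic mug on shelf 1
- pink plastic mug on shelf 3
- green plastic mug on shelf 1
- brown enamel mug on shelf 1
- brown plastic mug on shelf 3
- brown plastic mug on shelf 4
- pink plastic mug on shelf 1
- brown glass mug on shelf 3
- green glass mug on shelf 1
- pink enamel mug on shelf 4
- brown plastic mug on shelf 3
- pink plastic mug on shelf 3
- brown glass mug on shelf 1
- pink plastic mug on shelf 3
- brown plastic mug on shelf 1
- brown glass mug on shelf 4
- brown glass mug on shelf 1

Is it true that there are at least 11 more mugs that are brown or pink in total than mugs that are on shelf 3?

There are 30 mugs that are brown or pink.
There are 19 mugs on shelf 3.
The claim requires 30 − 19 = 11 ≥ 11, which holds.

True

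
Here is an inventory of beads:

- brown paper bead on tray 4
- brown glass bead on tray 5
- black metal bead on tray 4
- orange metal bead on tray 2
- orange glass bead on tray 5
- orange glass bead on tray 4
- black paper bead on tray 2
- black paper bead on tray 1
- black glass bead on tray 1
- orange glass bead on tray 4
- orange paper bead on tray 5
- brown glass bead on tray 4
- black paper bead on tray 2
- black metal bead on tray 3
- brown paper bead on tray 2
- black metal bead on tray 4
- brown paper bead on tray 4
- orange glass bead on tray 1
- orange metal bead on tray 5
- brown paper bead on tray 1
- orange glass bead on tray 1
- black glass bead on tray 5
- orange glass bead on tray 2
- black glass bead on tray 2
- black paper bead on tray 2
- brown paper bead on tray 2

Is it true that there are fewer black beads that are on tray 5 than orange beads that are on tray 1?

black beads on tray 5: 1.
orange beads on tray 1: 2.
The claim requires 1 < 2, which holds.

True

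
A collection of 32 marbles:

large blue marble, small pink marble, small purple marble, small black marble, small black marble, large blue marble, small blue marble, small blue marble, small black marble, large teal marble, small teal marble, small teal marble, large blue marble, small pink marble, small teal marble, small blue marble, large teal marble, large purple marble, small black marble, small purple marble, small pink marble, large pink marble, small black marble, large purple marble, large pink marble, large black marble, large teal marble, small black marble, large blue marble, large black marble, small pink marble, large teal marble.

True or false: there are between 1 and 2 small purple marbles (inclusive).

small purple marbles: 2.
The claim requires 1 ≤ 2 ≤ 2, which holds.

True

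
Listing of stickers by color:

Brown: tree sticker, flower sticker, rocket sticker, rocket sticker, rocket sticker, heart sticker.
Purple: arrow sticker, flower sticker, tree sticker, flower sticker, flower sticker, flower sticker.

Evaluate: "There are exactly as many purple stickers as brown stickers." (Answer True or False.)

purple stickers: 6.
brown stickers: 6.
The claim requires 6 = 6, which holds.

True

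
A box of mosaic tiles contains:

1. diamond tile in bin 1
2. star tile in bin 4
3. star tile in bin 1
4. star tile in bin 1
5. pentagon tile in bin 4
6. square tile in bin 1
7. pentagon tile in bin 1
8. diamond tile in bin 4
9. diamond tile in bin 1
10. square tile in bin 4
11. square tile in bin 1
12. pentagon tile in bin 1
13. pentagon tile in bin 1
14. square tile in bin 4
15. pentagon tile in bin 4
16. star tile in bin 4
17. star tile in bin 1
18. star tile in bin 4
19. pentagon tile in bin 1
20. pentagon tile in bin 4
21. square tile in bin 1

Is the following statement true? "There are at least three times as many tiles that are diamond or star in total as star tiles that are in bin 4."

There are 9 tiles that are diamond or star.
There are 3 star tiles in bin 4.
The claim requires 9 ≥ 3 × 3 = 9, which holds.

True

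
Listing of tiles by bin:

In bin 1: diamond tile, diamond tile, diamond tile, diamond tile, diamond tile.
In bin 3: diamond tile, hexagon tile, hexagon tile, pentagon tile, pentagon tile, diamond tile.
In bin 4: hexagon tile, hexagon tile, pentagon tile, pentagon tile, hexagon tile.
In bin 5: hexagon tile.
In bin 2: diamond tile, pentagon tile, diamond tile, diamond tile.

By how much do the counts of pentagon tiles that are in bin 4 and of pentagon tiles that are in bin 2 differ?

1

pentagon tiles in bin 4: 2. pentagon tiles in bin 2: 1.
|2 − 1| = 2 − 1 = 1.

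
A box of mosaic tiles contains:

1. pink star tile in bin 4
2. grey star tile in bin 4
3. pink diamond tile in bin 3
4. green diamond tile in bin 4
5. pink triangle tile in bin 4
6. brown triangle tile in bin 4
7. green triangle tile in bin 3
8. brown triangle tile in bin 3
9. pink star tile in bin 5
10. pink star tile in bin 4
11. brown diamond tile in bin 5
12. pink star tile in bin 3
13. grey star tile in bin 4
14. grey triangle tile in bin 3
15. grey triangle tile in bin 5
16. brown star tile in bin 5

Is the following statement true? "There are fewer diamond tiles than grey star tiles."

There are 3 diamond tiles.
There are 2 grey star tiles.
The claim requires 3 < 2, which does not hold.

False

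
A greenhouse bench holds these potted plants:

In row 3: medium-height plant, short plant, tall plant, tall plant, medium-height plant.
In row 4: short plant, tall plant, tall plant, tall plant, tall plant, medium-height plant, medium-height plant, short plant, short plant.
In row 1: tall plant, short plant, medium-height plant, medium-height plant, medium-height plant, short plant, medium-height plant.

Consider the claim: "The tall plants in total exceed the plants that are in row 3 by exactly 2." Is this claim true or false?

True

|tall plants| = 7.
|plants in row 3| = 5.
The claim requires 7 − 5 (= 2) to equal 2, which holds.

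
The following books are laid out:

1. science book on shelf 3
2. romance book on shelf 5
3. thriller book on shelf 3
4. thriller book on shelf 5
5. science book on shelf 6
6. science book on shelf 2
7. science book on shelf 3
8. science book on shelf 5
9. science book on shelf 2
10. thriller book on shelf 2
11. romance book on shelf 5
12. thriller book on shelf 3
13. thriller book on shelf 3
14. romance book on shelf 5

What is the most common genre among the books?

Counts by genre: science 6, thriller 5, romance 3.
The maximum is 6, held uniquely by science.

science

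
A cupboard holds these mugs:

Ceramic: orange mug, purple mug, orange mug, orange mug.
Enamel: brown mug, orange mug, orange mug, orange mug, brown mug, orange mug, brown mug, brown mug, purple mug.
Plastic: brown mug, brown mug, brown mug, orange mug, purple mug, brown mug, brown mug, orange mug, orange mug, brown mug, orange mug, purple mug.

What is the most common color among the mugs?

orange

Counts by color: orange 11, brown 10, purple 4.
The maximum is 11, held uniquely by orange.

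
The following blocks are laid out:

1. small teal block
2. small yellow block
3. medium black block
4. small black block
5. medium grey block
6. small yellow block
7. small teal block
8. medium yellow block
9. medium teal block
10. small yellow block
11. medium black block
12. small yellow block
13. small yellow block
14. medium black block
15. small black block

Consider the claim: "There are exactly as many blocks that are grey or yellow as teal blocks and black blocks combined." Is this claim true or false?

|blocks that are grey or yellow| = 7.
teal blocks: 3; black blocks: 5; combined: 3 + 5 = 8.
The claim requires 7 = 8, which does not hold.

False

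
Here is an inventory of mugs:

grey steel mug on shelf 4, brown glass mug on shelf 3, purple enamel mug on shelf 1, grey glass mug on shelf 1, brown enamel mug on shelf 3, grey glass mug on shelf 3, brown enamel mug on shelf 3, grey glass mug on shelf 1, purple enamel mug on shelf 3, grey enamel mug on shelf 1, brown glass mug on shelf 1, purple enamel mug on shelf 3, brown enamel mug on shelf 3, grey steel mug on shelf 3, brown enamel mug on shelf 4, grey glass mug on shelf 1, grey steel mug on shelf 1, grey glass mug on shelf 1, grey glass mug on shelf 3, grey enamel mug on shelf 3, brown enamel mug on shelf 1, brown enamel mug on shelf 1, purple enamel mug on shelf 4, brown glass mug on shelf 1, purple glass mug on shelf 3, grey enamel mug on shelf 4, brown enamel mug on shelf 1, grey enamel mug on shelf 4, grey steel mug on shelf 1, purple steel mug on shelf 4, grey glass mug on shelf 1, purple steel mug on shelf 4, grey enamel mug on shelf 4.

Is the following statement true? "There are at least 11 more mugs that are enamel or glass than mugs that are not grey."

There are 27 mugs that are enamel or glass.
There are 17 mugs that are not grey.
The claim requires 27 − 17 = 10 ≥ 11, which does not hold.

False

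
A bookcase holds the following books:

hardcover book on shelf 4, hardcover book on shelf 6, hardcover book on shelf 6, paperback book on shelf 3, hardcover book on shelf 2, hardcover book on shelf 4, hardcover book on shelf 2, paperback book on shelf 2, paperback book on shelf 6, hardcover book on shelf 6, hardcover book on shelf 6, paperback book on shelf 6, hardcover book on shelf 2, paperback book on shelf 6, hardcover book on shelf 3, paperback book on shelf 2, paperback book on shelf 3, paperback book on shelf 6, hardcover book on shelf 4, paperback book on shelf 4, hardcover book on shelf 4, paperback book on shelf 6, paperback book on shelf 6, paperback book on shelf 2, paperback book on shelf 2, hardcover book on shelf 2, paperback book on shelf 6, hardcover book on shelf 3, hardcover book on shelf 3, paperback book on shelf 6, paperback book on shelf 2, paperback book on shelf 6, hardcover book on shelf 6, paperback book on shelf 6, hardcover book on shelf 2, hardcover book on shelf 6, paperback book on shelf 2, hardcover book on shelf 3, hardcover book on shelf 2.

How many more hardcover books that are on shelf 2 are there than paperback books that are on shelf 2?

hardcover books on shelf 2: 6.
paperback books on shelf 2: 6.
6 − 6 = 0.

0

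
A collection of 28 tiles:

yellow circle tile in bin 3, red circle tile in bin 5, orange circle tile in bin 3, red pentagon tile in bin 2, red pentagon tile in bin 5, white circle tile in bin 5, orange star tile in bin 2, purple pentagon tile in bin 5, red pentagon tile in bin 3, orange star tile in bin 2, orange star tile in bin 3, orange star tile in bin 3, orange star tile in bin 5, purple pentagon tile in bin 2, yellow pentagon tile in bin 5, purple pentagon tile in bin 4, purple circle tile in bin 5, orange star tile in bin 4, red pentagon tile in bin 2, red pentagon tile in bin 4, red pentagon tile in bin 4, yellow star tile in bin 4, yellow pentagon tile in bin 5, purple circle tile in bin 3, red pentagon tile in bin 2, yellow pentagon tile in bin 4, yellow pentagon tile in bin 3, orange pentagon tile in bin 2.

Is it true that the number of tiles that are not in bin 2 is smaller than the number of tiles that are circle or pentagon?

|tiles that are not in bin 2| = 21.
|tiles that are circle or pentagon| = 21.
The claim requires 21 < 21, which does not hold.

False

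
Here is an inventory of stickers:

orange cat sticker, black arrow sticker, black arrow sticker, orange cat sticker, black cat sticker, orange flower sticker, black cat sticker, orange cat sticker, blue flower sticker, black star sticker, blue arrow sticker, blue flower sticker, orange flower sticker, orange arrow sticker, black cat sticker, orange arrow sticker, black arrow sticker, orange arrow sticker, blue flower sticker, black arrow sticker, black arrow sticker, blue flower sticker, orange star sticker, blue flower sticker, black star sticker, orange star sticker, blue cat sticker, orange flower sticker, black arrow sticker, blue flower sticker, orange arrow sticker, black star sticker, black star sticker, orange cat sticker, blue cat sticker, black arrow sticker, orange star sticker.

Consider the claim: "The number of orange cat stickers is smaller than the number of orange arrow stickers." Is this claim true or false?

There are 4 orange cat stickers.
There are 4 orange arrow stickers.
The claim requires 4 < 4, which does not hold.

False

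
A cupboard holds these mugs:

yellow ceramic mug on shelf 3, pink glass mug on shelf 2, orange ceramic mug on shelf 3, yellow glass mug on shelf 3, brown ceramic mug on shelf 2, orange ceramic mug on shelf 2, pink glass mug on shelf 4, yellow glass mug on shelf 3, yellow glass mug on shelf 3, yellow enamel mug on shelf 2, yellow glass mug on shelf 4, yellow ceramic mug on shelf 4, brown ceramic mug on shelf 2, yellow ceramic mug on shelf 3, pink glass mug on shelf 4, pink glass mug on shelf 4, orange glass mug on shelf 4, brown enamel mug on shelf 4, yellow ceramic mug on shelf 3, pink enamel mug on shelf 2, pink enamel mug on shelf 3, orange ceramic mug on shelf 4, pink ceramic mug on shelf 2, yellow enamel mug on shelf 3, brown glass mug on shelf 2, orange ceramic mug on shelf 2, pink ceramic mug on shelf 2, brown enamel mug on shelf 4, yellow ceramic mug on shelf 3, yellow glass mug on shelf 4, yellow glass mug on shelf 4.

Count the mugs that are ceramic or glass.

ceramic: 13; glass: 12; together 13 + 12 = 25.

25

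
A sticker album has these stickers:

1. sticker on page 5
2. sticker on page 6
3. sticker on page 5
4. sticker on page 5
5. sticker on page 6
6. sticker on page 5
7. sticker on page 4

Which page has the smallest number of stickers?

page 4

Counts by page: page 5→4, page 6→2, page 4→1.
The minimum is 1, held uniquely by page 4.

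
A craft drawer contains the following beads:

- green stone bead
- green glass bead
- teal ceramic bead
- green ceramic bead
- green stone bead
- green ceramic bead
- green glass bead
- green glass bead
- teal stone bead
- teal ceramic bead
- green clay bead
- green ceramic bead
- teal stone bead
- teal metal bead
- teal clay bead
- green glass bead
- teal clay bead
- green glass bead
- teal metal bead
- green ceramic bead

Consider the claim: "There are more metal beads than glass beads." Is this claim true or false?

False

metal beads: 2.
glass beads: 5.
The claim requires 2 > 5, which does not hold.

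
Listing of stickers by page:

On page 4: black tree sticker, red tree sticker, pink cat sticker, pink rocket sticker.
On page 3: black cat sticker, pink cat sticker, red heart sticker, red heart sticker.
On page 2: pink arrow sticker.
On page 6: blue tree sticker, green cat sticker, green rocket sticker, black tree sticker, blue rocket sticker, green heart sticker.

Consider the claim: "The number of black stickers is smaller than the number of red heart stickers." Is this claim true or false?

|black stickers| = 3.
|red heart stickers| = 2.
The claim requires 3 < 2, which does not hold.

False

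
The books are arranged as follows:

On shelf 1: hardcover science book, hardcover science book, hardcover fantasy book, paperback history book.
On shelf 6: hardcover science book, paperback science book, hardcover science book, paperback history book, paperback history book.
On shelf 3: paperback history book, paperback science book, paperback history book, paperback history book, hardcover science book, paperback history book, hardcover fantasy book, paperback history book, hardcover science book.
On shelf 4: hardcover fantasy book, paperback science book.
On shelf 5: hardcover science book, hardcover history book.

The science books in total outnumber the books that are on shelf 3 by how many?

1

science books: 10.
books on shelf 3: 9.
10 − 9 = 1.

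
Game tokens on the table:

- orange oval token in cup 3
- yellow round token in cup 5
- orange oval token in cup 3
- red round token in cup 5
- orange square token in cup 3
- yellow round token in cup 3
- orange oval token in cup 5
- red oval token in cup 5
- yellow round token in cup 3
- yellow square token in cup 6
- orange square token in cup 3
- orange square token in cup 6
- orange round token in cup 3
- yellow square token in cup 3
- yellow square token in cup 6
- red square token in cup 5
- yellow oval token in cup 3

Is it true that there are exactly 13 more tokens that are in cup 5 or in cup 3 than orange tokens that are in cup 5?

True

tokens in cup 5 or in cup 3: 14.
orange tokens in cup 5: 1.
The claim requires 14 − 1 (= 13) to equal 13, which holds.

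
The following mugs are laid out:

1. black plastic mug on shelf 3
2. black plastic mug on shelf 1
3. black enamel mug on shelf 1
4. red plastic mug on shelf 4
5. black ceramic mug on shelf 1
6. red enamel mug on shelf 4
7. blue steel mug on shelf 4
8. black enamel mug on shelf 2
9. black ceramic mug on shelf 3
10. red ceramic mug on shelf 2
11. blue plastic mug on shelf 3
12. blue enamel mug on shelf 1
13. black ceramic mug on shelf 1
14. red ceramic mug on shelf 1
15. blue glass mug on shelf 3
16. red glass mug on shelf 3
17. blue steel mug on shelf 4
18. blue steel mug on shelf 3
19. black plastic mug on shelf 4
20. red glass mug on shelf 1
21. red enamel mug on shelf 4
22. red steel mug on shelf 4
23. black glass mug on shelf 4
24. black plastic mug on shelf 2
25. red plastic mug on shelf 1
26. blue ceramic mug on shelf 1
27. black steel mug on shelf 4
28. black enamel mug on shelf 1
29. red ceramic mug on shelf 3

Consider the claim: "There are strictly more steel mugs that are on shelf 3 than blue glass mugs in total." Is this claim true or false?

steel mugs on shelf 3: 1.
blue glass mugs: 1.
The claim requires 1 > 1, which does not hold.

False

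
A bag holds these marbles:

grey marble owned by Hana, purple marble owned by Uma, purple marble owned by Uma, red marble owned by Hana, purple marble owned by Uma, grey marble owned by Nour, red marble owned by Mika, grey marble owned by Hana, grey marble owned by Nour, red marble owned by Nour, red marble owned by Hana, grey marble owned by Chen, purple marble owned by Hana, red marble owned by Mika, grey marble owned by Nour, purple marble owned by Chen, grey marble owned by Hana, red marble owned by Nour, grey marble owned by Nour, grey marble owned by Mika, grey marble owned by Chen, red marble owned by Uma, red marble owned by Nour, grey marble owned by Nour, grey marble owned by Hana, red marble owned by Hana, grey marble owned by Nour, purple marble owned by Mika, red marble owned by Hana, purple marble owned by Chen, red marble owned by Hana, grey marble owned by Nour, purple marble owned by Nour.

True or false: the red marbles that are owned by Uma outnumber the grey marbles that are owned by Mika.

red marbles owned by Uma: 1.
grey marbles owned by Mika: 1.
The claim requires 1 > 1, which does not hold.

False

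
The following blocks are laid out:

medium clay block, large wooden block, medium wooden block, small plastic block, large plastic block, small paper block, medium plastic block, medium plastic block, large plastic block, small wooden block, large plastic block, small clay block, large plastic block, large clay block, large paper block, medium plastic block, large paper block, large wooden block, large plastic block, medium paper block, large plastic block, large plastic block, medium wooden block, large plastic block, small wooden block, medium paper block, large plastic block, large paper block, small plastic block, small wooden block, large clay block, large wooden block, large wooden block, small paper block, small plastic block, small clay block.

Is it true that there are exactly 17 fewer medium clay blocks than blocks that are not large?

True

|medium clay blocks| = 1.
|blocks that are not large| = 18.
The claim requires 18 − 1 (= 17) to equal 17, which holds.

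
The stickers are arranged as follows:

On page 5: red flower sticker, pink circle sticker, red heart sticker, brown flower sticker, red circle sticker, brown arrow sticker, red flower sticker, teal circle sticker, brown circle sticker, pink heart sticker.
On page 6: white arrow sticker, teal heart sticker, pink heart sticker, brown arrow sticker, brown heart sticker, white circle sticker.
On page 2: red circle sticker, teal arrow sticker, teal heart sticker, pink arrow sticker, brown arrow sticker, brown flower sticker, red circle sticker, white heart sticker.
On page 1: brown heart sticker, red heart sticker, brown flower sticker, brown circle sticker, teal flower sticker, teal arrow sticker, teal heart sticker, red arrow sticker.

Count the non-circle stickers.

Total stickers: 32; with the excluded value: 8; remaining 32 − 8 = 24.

24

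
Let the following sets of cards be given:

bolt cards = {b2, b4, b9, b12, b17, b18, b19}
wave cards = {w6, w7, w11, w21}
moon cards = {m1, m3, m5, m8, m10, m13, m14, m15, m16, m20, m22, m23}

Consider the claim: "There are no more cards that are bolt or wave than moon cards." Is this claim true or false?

There are 11 cards that are bolt or wave.
There are 12 moon cards.
The claim requires 11 ≤ 12, which holds.

True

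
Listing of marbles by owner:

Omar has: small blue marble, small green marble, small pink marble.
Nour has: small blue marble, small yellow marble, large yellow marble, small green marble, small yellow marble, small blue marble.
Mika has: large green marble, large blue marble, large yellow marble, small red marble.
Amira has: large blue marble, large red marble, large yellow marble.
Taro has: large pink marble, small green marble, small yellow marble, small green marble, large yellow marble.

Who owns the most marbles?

Nour

Counts by owner: Nour→6, Taro→5, Mika→4, Amira→3, Omar→3.
The maximum is 6, held uniquely by Nour.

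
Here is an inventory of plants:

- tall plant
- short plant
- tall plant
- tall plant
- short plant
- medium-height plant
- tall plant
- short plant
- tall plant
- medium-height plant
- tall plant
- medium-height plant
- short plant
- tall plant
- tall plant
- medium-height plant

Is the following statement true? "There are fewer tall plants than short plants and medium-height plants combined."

False

|tall plants| = 8.
short plants: 4; medium-height plants: 4; combined: 4 + 4 = 8.
The claim requires 8 < 8, which does not hold.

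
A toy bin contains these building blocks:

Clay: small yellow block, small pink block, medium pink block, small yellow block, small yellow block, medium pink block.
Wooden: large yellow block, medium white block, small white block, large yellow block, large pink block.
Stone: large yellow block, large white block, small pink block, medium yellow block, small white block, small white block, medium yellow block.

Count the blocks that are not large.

13

Total blocks: 18; with the excluded value: 5; remaining 18 − 5 = 13.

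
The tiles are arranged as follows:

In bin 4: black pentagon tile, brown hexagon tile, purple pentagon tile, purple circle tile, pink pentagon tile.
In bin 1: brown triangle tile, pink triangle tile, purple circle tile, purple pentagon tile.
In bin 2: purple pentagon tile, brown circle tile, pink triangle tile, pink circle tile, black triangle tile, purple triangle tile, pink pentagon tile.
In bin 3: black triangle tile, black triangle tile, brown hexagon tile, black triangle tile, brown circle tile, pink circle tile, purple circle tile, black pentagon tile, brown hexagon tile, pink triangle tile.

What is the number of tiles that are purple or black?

black: 6; purple: 7; together 6 + 7 = 13.

13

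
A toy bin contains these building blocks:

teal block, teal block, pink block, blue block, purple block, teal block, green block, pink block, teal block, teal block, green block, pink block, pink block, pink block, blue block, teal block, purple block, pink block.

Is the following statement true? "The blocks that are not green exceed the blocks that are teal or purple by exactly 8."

|blocks that are not green| = 16.
|blocks that are teal or purple| = 8.
The claim requires 16 − 8 (= 8) to equal 8, which holds.

True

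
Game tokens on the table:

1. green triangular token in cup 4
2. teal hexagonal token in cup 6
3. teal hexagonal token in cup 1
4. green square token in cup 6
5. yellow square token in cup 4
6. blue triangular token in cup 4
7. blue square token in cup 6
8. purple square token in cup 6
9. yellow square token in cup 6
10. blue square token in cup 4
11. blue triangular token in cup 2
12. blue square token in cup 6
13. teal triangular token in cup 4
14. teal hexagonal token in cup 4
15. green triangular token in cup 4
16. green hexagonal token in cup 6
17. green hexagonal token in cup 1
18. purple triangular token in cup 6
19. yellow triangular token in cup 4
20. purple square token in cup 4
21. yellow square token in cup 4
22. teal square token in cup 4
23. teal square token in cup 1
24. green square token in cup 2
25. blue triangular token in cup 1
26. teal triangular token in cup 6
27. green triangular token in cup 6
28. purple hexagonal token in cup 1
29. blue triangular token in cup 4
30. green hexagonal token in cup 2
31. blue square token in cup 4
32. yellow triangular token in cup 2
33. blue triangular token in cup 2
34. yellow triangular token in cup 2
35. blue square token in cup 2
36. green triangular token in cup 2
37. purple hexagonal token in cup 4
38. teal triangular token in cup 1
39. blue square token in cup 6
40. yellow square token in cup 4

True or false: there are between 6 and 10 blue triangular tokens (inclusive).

False

There are 5 blue triangular tokens.
The claim requires 6 ≤ 5 ≤ 10, which does not hold.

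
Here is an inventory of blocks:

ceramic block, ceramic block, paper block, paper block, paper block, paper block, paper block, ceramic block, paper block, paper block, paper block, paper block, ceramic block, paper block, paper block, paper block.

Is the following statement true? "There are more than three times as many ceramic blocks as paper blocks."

False

|ceramic blocks| = 4.
|paper blocks| = 12.
The claim requires 4 > 3 × 12 = 36, which does not hold.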